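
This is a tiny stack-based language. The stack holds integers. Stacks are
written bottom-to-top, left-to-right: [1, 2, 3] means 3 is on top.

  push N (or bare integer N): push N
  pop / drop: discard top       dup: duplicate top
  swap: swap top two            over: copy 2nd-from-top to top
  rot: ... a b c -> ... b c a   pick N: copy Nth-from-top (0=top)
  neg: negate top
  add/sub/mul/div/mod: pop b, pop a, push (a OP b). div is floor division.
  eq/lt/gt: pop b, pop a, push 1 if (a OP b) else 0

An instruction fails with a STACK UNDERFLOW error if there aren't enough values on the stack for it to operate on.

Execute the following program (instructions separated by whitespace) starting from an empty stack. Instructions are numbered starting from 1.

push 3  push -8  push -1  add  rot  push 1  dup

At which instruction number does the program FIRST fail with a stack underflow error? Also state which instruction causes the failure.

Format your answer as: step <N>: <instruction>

Step 1 ('push 3'): stack = [3], depth = 1
Step 2 ('push -8'): stack = [3, -8], depth = 2
Step 3 ('push -1'): stack = [3, -8, -1], depth = 3
Step 4 ('add'): stack = [3, -9], depth = 2
Step 5 ('rot'): needs 3 value(s) but depth is 2 — STACK UNDERFLOW

Answer: step 5: rot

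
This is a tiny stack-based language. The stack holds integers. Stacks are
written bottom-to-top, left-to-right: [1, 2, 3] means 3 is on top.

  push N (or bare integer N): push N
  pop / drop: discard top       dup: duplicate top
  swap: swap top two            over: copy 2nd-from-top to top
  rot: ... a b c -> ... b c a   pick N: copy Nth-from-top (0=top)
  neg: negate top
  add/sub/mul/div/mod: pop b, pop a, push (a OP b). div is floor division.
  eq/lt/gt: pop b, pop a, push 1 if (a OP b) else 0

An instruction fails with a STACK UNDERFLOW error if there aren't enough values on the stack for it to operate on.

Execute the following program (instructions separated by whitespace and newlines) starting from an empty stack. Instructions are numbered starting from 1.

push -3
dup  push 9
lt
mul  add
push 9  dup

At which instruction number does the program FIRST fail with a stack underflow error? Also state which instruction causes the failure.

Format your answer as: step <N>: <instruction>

Answer: step 6: add

Derivation:
Step 1 ('push -3'): stack = [-3], depth = 1
Step 2 ('dup'): stack = [-3, -3], depth = 2
Step 3 ('push 9'): stack = [-3, -3, 9], depth = 3
Step 4 ('lt'): stack = [-3, 1], depth = 2
Step 5 ('mul'): stack = [-3], depth = 1
Step 6 ('add'): needs 2 value(s) but depth is 1 — STACK UNDERFLOW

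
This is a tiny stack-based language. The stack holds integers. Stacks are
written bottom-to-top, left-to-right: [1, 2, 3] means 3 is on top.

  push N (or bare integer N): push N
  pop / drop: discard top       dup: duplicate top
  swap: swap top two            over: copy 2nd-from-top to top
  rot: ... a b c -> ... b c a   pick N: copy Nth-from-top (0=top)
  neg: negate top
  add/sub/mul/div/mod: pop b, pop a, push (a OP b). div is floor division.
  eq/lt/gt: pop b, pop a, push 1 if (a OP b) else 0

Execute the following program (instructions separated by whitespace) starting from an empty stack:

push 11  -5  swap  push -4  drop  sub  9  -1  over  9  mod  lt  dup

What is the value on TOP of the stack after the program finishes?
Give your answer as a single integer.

Answer: 1

Derivation:
After 'push 11': [11]
After 'push -5': [11, -5]
After 'swap': [-5, 11]
After 'push -4': [-5, 11, -4]
After 'drop': [-5, 11]
After 'sub': [-16]
After 'push 9': [-16, 9]
After 'push -1': [-16, 9, -1]
After 'over': [-16, 9, -1, 9]
After 'push 9': [-16, 9, -1, 9, 9]
After 'mod': [-16, 9, -1, 0]
After 'lt': [-16, 9, 1]
After 'dup': [-16, 9, 1, 1]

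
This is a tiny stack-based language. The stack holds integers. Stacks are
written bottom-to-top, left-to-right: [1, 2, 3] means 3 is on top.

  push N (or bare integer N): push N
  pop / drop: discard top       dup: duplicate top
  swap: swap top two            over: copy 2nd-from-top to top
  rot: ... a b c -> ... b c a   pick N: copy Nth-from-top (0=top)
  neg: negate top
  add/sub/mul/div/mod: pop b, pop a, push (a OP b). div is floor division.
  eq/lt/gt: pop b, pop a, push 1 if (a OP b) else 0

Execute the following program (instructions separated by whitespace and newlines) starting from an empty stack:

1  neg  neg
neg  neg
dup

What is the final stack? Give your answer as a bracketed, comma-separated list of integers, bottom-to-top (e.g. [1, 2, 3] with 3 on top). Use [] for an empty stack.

After 'push 1': [1]
After 'neg': [-1]
After 'neg': [1]
After 'neg': [-1]
After 'neg': [1]
After 'dup': [1, 1]

Answer: [1, 1]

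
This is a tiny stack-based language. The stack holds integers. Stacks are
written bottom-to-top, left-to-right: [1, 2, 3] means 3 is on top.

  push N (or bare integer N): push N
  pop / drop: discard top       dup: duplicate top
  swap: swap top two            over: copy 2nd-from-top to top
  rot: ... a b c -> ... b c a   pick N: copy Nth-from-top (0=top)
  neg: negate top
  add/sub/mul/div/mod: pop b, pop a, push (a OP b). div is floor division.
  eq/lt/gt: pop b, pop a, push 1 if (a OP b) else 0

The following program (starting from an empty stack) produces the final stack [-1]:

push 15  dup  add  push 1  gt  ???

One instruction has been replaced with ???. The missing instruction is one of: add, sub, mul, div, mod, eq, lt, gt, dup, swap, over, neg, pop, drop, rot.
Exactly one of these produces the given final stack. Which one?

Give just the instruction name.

Stack before ???: [1]
Stack after ???:  [-1]
The instruction that transforms [1] -> [-1] is: neg

Answer: neg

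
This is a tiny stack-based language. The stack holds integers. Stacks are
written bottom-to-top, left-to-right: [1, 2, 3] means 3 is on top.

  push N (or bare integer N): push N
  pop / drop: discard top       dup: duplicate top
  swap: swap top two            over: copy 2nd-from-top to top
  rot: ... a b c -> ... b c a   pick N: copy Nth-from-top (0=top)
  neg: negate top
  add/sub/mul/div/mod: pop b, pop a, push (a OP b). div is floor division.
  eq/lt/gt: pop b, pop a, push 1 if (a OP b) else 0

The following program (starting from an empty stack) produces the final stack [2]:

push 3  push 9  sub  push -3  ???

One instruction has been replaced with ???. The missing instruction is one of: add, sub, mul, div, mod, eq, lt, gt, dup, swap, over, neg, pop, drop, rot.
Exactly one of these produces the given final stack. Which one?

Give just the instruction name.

Answer: div

Derivation:
Stack before ???: [-6, -3]
Stack after ???:  [2]
The instruction that transforms [-6, -3] -> [2] is: div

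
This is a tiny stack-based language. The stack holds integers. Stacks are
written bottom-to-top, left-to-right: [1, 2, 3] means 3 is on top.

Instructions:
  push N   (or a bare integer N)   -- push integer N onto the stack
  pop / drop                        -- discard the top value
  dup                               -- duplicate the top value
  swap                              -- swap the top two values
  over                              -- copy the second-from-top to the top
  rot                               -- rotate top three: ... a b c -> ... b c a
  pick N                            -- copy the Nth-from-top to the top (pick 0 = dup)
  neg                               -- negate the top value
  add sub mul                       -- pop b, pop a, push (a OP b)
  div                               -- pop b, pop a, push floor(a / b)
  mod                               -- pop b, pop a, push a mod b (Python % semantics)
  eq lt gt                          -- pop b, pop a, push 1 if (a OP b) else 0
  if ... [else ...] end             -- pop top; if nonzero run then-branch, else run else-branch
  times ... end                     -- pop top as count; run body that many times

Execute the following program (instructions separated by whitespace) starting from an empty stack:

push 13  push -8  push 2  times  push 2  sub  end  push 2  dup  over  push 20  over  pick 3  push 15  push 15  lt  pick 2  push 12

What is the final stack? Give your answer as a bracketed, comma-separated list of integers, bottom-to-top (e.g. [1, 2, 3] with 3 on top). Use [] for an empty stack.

After 'push 13': [13]
After 'push -8': [13, -8]
After 'push 2': [13, -8, 2]
After 'times': [13, -8]
After 'push 2': [13, -8, 2]
After 'sub': [13, -10]
After 'push 2': [13, -10, 2]
After 'sub': [13, -12]
After 'push 2': [13, -12, 2]
After 'dup': [13, -12, 2, 2]
After 'over': [13, -12, 2, 2, 2]
After 'push 20': [13, -12, 2, 2, 2, 20]
After 'over': [13, -12, 2, 2, 2, 20, 2]
After 'pick 3': [13, -12, 2, 2, 2, 20, 2, 2]
After 'push 15': [13, -12, 2, 2, 2, 20, 2, 2, 15]
After 'push 15': [13, -12, 2, 2, 2, 20, 2, 2, 15, 15]
After 'lt': [13, -12, 2, 2, 2, 20, 2, 2, 0]
After 'pick 2': [13, -12, 2, 2, 2, 20, 2, 2, 0, 2]
After 'push 12': [13, -12, 2, 2, 2, 20, 2, 2, 0, 2, 12]

Answer: [13, -12, 2, 2, 2, 20, 2, 2, 0, 2, 12]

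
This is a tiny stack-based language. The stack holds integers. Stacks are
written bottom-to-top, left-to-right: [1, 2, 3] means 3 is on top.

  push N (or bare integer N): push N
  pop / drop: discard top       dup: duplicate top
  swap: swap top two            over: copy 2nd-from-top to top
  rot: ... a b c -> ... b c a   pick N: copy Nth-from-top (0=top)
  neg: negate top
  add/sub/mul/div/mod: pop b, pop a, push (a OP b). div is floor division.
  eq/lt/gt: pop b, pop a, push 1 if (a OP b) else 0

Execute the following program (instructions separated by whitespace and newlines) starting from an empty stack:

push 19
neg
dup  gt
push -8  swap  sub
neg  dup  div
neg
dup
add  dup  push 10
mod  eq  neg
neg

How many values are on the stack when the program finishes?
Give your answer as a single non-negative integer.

After 'push 19': stack = [19] (depth 1)
After 'neg': stack = [-19] (depth 1)
After 'dup': stack = [-19, -19] (depth 2)
After 'gt': stack = [0] (depth 1)
After 'push -8': stack = [0, -8] (depth 2)
After 'swap': stack = [-8, 0] (depth 2)
After 'sub': stack = [-8] (depth 1)
After 'neg': stack = [8] (depth 1)
After 'dup': stack = [8, 8] (depth 2)
After 'div': stack = [1] (depth 1)
After 'neg': stack = [-1] (depth 1)
After 'dup': stack = [-1, -1] (depth 2)
After 'add': stack = [-2] (depth 1)
After 'dup': stack = [-2, -2] (depth 2)
After 'push 10': stack = [-2, -2, 10] (depth 3)
After 'mod': stack = [-2, 8] (depth 2)
After 'eq': stack = [0] (depth 1)
After 'neg': stack = [0] (depth 1)
After 'neg': stack = [0] (depth 1)

Answer: 1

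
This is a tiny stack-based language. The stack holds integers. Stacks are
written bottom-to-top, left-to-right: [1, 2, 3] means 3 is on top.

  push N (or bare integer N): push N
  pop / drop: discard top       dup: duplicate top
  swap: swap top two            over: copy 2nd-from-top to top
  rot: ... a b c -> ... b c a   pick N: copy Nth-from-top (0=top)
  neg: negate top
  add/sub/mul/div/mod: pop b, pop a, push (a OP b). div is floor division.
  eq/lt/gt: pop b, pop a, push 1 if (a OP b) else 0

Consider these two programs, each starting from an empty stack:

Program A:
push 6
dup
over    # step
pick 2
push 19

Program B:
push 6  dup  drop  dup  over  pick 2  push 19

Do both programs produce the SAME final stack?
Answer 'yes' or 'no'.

Answer: yes

Derivation:
Program A trace:
  After 'push 6': [6]
  After 'dup': [6, 6]
  After 'over': [6, 6, 6]
  After 'pick 2': [6, 6, 6, 6]
  After 'push 19': [6, 6, 6, 6, 19]
Program A final stack: [6, 6, 6, 6, 19]

Program B trace:
  After 'push 6': [6]
  After 'dup': [6, 6]
  After 'drop': [6]
  After 'dup': [6, 6]
  After 'over': [6, 6, 6]
  After 'pick 2': [6, 6, 6, 6]
  After 'push 19': [6, 6, 6, 6, 19]
Program B final stack: [6, 6, 6, 6, 19]
Same: yes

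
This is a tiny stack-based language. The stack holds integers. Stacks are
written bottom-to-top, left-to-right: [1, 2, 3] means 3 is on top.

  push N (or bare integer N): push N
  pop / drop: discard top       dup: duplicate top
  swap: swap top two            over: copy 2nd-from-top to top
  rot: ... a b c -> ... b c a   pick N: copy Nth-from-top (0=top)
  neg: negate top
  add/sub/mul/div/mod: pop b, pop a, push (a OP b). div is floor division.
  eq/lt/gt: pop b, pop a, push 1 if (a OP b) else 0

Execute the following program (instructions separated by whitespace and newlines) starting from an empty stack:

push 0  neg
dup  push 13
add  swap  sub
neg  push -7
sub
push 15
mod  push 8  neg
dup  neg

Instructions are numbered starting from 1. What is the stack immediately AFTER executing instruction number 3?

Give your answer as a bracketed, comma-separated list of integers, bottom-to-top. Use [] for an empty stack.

Step 1 ('push 0'): [0]
Step 2 ('neg'): [0]
Step 3 ('dup'): [0, 0]

Answer: [0, 0]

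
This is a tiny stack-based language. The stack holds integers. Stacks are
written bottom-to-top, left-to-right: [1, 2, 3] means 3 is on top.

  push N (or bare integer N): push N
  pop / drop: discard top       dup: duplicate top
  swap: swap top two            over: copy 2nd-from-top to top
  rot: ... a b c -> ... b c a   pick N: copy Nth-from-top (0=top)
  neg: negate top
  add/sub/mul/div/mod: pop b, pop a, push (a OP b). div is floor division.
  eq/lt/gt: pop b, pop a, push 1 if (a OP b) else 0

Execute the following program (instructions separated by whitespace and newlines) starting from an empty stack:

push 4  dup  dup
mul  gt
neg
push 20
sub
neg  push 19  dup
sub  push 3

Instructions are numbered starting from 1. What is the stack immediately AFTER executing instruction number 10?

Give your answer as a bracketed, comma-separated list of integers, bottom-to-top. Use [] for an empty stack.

Step 1 ('push 4'): [4]
Step 2 ('dup'): [4, 4]
Step 3 ('dup'): [4, 4, 4]
Step 4 ('mul'): [4, 16]
Step 5 ('gt'): [0]
Step 6 ('neg'): [0]
Step 7 ('push 20'): [0, 20]
Step 8 ('sub'): [-20]
Step 9 ('neg'): [20]
Step 10 ('push 19'): [20, 19]

Answer: [20, 19]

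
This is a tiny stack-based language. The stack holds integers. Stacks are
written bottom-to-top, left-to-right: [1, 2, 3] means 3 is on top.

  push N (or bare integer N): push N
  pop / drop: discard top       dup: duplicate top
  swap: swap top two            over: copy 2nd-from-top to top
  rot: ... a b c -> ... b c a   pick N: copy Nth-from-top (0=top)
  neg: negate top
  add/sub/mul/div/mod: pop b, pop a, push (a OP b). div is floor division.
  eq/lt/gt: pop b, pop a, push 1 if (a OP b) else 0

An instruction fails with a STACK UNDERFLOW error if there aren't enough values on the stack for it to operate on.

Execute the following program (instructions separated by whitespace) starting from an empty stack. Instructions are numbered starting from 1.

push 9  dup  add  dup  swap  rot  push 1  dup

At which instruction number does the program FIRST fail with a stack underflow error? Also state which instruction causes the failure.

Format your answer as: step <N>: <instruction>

Step 1 ('push 9'): stack = [9], depth = 1
Step 2 ('dup'): stack = [9, 9], depth = 2
Step 3 ('add'): stack = [18], depth = 1
Step 4 ('dup'): stack = [18, 18], depth = 2
Step 5 ('swap'): stack = [18, 18], depth = 2
Step 6 ('rot'): needs 3 value(s) but depth is 2 — STACK UNDERFLOW

Answer: step 6: rot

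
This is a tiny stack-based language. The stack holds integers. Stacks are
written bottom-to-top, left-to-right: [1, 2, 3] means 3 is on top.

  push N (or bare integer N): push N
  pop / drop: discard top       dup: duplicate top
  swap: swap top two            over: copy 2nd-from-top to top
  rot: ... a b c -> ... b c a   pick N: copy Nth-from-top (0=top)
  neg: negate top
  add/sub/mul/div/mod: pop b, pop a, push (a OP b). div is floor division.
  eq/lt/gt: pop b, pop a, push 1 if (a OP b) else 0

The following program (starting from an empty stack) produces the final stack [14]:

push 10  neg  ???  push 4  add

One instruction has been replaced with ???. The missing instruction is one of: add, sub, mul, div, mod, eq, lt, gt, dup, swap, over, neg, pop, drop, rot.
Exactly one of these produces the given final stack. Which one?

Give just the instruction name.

Answer: neg

Derivation:
Stack before ???: [-10]
Stack after ???:  [10]
The instruction that transforms [-10] -> [10] is: neg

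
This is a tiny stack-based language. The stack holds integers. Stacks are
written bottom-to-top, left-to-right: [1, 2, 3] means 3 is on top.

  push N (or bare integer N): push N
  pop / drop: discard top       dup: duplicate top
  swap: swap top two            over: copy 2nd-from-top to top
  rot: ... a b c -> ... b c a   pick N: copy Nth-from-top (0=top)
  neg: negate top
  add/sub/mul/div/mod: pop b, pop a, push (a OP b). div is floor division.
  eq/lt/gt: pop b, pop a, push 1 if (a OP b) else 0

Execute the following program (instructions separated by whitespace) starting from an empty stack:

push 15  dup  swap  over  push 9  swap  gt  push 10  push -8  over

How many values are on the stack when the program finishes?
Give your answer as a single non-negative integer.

Answer: 6

Derivation:
After 'push 15': stack = [15] (depth 1)
After 'dup': stack = [15, 15] (depth 2)
After 'swap': stack = [15, 15] (depth 2)
After 'over': stack = [15, 15, 15] (depth 3)
After 'push 9': stack = [15, 15, 15, 9] (depth 4)
After 'swap': stack = [15, 15, 9, 15] (depth 4)
After 'gt': stack = [15, 15, 0] (depth 3)
After 'push 10': stack = [15, 15, 0, 10] (depth 4)
After 'push -8': stack = [15, 15, 0, 10, -8] (depth 5)
After 'over': stack = [15, 15, 0, 10, -8, 10] (depth 6)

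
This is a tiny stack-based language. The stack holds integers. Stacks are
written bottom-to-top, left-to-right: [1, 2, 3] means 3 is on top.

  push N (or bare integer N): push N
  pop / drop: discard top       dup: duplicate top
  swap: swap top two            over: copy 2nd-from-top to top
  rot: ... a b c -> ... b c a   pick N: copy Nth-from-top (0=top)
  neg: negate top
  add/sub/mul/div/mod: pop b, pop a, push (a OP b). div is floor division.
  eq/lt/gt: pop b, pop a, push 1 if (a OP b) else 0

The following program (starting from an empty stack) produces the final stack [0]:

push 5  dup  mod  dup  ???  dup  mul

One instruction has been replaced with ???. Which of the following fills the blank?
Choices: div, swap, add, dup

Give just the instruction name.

Stack before ???: [0, 0]
Stack after ???:  [0]
Checking each choice:
  div: division by zero
  swap: produces [0, 0]
  add: MATCH
  dup: produces [0, 0, 0]


Answer: add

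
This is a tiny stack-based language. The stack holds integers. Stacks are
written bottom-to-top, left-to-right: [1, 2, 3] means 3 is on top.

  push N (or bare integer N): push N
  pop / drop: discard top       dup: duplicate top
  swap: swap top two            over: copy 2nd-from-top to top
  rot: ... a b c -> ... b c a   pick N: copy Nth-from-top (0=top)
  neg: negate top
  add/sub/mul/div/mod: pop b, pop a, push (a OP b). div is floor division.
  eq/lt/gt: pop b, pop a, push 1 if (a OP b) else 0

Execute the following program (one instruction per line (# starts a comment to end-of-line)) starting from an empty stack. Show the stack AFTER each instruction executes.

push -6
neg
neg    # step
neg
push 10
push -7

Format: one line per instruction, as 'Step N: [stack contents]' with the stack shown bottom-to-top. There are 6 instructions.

Step 1: [-6]
Step 2: [6]
Step 3: [-6]
Step 4: [6]
Step 5: [6, 10]
Step 6: [6, 10, -7]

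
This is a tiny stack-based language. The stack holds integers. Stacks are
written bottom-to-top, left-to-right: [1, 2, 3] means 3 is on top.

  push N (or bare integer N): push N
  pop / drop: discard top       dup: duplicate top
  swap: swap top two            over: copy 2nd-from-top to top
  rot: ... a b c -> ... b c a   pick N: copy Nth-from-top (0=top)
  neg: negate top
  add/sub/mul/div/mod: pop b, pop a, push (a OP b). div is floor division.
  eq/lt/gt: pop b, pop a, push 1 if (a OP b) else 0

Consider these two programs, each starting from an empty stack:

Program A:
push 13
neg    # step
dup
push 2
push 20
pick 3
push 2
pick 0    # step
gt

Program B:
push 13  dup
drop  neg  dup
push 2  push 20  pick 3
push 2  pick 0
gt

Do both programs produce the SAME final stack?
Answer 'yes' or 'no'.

Program A trace:
  After 'push 13': [13]
  After 'neg': [-13]
  After 'dup': [-13, -13]
  After 'push 2': [-13, -13, 2]
  After 'push 20': [-13, -13, 2, 20]
  After 'pick 3': [-13, -13, 2, 20, -13]
  After 'push 2': [-13, -13, 2, 20, -13, 2]
  After 'pick 0': [-13, -13, 2, 20, -13, 2, 2]
  After 'gt': [-13, -13, 2, 20, -13, 0]
Program A final stack: [-13, -13, 2, 20, -13, 0]

Program B trace:
  After 'push 13': [13]
  After 'dup': [13, 13]
  After 'drop': [13]
  After 'neg': [-13]
  After 'dup': [-13, -13]
  After 'push 2': [-13, -13, 2]
  After 'push 20': [-13, -13, 2, 20]
  After 'pick 3': [-13, -13, 2, 20, -13]
  After 'push 2': [-13, -13, 2, 20, -13, 2]
  After 'pick 0': [-13, -13, 2, 20, -13, 2, 2]
  After 'gt': [-13, -13, 2, 20, -13, 0]
Program B final stack: [-13, -13, 2, 20, -13, 0]
Same: yes

Answer: yes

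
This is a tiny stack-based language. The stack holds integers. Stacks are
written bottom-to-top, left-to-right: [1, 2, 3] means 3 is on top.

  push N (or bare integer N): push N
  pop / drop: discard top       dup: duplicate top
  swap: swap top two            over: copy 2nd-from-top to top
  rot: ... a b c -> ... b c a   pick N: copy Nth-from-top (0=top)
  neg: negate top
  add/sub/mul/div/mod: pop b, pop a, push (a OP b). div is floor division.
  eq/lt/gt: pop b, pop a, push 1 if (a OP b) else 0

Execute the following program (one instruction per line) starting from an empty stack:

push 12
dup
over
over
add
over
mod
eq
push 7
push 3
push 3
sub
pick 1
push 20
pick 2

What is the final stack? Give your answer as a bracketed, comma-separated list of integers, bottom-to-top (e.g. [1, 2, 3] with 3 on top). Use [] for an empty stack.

Answer: [12, 0, 7, 0, 7, 20, 0]

Derivation:
After 'push 12': [12]
After 'dup': [12, 12]
After 'over': [12, 12, 12]
After 'over': [12, 12, 12, 12]
After 'add': [12, 12, 24]
After 'over': [12, 12, 24, 12]
After 'mod': [12, 12, 0]
After 'eq': [12, 0]
After 'push 7': [12, 0, 7]
After 'push 3': [12, 0, 7, 3]
After 'push 3': [12, 0, 7, 3, 3]
After 'sub': [12, 0, 7, 0]
After 'pick 1': [12, 0, 7, 0, 7]
After 'push 20': [12, 0, 7, 0, 7, 20]
After 'pick 2': [12, 0, 7, 0, 7, 20, 0]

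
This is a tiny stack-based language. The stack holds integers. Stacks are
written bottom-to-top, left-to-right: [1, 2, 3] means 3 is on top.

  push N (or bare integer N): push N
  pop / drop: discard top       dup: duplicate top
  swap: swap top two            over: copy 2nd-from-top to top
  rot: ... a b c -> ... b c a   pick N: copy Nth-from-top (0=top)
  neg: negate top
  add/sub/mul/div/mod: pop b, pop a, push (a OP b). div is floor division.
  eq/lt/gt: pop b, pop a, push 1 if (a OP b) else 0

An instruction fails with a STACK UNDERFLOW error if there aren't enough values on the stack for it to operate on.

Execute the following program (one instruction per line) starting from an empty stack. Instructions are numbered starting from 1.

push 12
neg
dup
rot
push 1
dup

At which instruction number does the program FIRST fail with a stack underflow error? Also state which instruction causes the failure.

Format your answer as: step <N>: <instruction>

Answer: step 4: rot

Derivation:
Step 1 ('push 12'): stack = [12], depth = 1
Step 2 ('neg'): stack = [-12], depth = 1
Step 3 ('dup'): stack = [-12, -12], depth = 2
Step 4 ('rot'): needs 3 value(s) but depth is 2 — STACK UNDERFLOW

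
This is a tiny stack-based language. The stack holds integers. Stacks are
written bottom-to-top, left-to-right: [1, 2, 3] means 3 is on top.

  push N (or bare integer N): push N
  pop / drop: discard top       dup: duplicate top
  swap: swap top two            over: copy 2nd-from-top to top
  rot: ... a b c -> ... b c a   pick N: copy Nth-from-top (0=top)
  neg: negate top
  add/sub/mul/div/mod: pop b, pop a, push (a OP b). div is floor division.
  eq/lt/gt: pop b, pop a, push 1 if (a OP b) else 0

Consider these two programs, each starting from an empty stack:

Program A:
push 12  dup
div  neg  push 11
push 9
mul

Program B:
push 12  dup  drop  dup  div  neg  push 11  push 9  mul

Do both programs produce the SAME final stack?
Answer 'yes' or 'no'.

Answer: yes

Derivation:
Program A trace:
  After 'push 12': [12]
  After 'dup': [12, 12]
  After 'div': [1]
  After 'neg': [-1]
  After 'push 11': [-1, 11]
  After 'push 9': [-1, 11, 9]
  After 'mul': [-1, 99]
Program A final stack: [-1, 99]

Program B trace:
  After 'push 12': [12]
  After 'dup': [12, 12]
  After 'drop': [12]
  After 'dup': [12, 12]
  After 'div': [1]
  After 'neg': [-1]
  After 'push 11': [-1, 11]
  After 'push 9': [-1, 11, 9]
  After 'mul': [-1, 99]
Program B final stack: [-1, 99]
Same: yes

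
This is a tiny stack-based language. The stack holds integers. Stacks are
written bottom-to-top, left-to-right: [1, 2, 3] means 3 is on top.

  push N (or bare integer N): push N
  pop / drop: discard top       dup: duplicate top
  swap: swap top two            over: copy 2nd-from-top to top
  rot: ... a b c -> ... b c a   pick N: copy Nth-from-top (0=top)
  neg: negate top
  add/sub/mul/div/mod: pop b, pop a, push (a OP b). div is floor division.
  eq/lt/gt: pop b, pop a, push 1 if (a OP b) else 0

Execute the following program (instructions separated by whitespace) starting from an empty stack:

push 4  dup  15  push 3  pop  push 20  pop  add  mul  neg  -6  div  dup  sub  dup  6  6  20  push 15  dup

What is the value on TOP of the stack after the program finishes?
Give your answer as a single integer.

After 'push 4': [4]
After 'dup': [4, 4]
After 'push 15': [4, 4, 15]
After 'push 3': [4, 4, 15, 3]
After 'pop': [4, 4, 15]
After 'push 20': [4, 4, 15, 20]
After 'pop': [4, 4, 15]
After 'add': [4, 19]
After 'mul': [76]
After 'neg': [-76]
After 'push -6': [-76, -6]
After 'div': [12]
After 'dup': [12, 12]
After 'sub': [0]
After 'dup': [0, 0]
After 'push 6': [0, 0, 6]
After 'push 6': [0, 0, 6, 6]
After 'push 20': [0, 0, 6, 6, 20]
After 'push 15': [0, 0, 6, 6, 20, 15]
After 'dup': [0, 0, 6, 6, 20, 15, 15]

Answer: 15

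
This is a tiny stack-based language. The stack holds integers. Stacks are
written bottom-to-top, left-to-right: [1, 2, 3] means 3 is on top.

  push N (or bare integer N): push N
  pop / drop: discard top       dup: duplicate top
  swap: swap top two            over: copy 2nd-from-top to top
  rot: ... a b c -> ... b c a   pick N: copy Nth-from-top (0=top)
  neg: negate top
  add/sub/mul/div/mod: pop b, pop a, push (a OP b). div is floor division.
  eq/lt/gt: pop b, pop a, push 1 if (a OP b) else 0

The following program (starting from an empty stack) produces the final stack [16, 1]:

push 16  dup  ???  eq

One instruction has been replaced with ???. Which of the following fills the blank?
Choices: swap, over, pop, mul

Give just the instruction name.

Answer: over

Derivation:
Stack before ???: [16, 16]
Stack after ???:  [16, 16, 16]
Checking each choice:
  swap: produces [1]
  over: MATCH
  pop: stack underflow (need 2, have 1)
  mul: stack underflow (need 2, have 1)


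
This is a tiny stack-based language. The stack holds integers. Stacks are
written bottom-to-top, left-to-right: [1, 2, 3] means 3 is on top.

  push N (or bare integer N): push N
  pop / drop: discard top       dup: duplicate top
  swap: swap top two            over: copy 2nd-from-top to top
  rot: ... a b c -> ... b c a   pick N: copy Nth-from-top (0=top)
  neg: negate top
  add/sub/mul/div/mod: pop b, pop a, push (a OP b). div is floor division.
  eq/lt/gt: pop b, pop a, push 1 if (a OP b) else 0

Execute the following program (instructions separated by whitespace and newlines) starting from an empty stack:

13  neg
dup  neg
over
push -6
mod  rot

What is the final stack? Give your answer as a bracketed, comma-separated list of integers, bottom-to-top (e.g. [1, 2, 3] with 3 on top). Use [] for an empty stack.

Answer: [13, -1, -13]

Derivation:
After 'push 13': [13]
After 'neg': [-13]
After 'dup': [-13, -13]
After 'neg': [-13, 13]
After 'over': [-13, 13, -13]
After 'push -6': [-13, 13, -13, -6]
After 'mod': [-13, 13, -1]
After 'rot': [13, -1, -13]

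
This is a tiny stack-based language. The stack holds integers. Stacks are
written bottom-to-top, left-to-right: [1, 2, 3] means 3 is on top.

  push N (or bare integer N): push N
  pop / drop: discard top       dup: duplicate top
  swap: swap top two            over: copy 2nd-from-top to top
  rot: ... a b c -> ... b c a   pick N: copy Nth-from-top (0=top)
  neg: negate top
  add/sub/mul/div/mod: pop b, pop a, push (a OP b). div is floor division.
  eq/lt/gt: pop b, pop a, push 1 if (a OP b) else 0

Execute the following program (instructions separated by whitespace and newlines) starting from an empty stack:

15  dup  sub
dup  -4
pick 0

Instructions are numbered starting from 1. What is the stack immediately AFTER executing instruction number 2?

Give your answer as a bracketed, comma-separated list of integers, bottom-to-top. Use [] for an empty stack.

Step 1 ('15'): [15]
Step 2 ('dup'): [15, 15]

Answer: [15, 15]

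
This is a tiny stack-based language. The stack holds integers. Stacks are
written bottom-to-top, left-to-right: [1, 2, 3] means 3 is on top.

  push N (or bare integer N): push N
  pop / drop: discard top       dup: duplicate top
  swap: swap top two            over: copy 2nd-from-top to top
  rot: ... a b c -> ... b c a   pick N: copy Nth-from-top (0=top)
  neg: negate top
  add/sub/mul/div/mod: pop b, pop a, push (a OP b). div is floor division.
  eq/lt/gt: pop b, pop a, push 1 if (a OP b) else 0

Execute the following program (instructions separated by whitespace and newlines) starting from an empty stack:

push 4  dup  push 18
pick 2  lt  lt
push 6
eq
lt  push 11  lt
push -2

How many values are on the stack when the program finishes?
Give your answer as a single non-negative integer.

After 'push 4': stack = [4] (depth 1)
After 'dup': stack = [4, 4] (depth 2)
After 'push 18': stack = [4, 4, 18] (depth 3)
After 'pick 2': stack = [4, 4, 18, 4] (depth 4)
After 'lt': stack = [4, 4, 0] (depth 3)
After 'lt': stack = [4, 0] (depth 2)
After 'push 6': stack = [4, 0, 6] (depth 3)
After 'eq': stack = [4, 0] (depth 2)
After 'lt': stack = [0] (depth 1)
After 'push 11': stack = [0, 11] (depth 2)
After 'lt': stack = [1] (depth 1)
After 'push -2': stack = [1, -2] (depth 2)

Answer: 2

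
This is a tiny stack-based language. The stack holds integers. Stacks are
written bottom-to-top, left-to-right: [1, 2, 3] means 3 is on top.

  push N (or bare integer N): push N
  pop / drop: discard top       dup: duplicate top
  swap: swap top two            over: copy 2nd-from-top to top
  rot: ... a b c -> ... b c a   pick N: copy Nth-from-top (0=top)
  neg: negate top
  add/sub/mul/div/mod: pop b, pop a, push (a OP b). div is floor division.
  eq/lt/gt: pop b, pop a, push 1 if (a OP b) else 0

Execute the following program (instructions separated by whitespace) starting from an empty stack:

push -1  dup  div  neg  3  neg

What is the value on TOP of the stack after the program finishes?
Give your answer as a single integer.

Answer: -3

Derivation:
After 'push -1': [-1]
After 'dup': [-1, -1]
After 'div': [1]
After 'neg': [-1]
After 'push 3': [-1, 3]
After 'neg': [-1, -3]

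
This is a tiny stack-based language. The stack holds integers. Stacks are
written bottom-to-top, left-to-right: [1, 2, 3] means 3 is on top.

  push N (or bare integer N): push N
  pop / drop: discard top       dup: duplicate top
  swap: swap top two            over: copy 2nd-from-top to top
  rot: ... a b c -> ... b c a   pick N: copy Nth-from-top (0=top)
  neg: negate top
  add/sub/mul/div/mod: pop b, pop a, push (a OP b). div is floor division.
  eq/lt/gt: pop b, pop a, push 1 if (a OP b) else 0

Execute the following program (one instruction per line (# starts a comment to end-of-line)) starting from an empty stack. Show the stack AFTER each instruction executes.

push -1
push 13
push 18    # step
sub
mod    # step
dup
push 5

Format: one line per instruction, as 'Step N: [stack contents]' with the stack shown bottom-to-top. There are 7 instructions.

Step 1: [-1]
Step 2: [-1, 13]
Step 3: [-1, 13, 18]
Step 4: [-1, -5]
Step 5: [-1]
Step 6: [-1, -1]
Step 7: [-1, -1, 5]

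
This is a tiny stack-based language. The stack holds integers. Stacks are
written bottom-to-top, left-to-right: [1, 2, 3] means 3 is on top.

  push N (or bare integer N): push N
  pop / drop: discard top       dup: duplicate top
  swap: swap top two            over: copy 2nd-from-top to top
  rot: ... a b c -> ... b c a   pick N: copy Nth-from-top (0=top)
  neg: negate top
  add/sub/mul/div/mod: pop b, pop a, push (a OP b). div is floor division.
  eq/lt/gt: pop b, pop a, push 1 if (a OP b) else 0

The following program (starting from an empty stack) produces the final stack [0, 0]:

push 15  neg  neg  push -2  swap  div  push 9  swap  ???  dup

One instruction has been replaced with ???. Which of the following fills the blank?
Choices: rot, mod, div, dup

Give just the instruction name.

Answer: mod

Derivation:
Stack before ???: [9, -1]
Stack after ???:  [0]
Checking each choice:
  rot: stack underflow (need 3, have 2)
  mod: MATCH
  div: produces [-9, -9]
  dup: produces [9, -1, -1, -1]


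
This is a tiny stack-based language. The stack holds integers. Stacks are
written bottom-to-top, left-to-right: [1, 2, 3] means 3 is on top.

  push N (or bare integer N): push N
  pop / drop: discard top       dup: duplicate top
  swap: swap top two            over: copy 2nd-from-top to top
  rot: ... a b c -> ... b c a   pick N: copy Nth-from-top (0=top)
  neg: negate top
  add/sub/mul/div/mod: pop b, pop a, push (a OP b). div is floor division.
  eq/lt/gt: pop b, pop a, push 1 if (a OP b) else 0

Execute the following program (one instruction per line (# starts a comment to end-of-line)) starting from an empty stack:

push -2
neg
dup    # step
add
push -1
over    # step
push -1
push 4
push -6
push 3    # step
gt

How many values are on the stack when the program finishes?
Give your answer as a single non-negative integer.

After 'push -2': stack = [-2] (depth 1)
After 'neg': stack = [2] (depth 1)
After 'dup': stack = [2, 2] (depth 2)
After 'add': stack = [4] (depth 1)
After 'push -1': stack = [4, -1] (depth 2)
After 'over': stack = [4, -1, 4] (depth 3)
After 'push -1': stack = [4, -1, 4, -1] (depth 4)
After 'push 4': stack = [4, -1, 4, -1, 4] (depth 5)
After 'push -6': stack = [4, -1, 4, -1, 4, -6] (depth 6)
After 'push 3': stack = [4, -1, 4, -1, 4, -6, 3] (depth 7)
After 'gt': stack = [4, -1, 4, -1, 4, 0] (depth 6)

Answer: 6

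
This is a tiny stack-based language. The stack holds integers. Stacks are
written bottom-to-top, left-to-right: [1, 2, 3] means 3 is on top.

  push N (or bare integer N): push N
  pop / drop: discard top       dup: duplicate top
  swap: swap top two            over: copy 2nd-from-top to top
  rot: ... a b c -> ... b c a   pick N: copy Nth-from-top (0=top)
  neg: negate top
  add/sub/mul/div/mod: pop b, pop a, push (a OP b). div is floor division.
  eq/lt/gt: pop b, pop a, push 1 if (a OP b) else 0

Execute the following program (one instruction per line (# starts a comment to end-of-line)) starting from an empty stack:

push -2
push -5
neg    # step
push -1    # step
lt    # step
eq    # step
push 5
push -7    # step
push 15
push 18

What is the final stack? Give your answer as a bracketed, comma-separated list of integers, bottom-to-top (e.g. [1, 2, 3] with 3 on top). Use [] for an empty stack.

Answer: [0, 5, -7, 15, 18]

Derivation:
After 'push -2': [-2]
After 'push -5': [-2, -5]
After 'neg': [-2, 5]
After 'push -1': [-2, 5, -1]
After 'lt': [-2, 0]
After 'eq': [0]
After 'push 5': [0, 5]
After 'push -7': [0, 5, -7]
After 'push 15': [0, 5, -7, 15]
After 'push 18': [0, 5, -7, 15, 18]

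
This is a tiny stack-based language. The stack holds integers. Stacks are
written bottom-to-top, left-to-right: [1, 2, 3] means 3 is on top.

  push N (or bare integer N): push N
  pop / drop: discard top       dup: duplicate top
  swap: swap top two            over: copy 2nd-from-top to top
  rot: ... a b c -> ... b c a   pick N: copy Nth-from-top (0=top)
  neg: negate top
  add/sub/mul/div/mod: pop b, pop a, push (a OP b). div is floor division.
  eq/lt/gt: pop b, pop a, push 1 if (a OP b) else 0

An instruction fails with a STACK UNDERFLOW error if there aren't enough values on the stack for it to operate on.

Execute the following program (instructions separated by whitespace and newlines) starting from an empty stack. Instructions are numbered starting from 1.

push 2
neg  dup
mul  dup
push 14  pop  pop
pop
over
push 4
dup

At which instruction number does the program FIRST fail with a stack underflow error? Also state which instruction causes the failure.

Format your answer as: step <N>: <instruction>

Step 1 ('push 2'): stack = [2], depth = 1
Step 2 ('neg'): stack = [-2], depth = 1
Step 3 ('dup'): stack = [-2, -2], depth = 2
Step 4 ('mul'): stack = [4], depth = 1
Step 5 ('dup'): stack = [4, 4], depth = 2
Step 6 ('push 14'): stack = [4, 4, 14], depth = 3
Step 7 ('pop'): stack = [4, 4], depth = 2
Step 8 ('pop'): stack = [4], depth = 1
Step 9 ('pop'): stack = [], depth = 0
Step 10 ('over'): needs 2 value(s) but depth is 0 — STACK UNDERFLOW

Answer: step 10: over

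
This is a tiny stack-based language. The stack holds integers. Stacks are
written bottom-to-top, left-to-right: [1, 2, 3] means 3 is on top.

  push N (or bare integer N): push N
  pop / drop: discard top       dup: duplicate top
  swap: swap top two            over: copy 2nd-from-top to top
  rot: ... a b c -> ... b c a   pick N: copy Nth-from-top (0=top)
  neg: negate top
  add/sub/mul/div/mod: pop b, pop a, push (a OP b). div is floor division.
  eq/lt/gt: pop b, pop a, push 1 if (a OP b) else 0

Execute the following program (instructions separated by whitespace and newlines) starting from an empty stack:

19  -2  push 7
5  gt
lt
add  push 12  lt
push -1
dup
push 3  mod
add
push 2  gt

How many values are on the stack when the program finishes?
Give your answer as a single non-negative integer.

After 'push 19': stack = [19] (depth 1)
After 'push -2': stack = [19, -2] (depth 2)
After 'push 7': stack = [19, -2, 7] (depth 3)
After 'push 5': stack = [19, -2, 7, 5] (depth 4)
After 'gt': stack = [19, -2, 1] (depth 3)
After 'lt': stack = [19, 1] (depth 2)
After 'add': stack = [20] (depth 1)
After 'push 12': stack = [20, 12] (depth 2)
After 'lt': stack = [0] (depth 1)
After 'push -1': stack = [0, -1] (depth 2)
After 'dup': stack = [0, -1, -1] (depth 3)
After 'push 3': stack = [0, -1, -1, 3] (depth 4)
After 'mod': stack = [0, -1, 2] (depth 3)
After 'add': stack = [0, 1] (depth 2)
After 'push 2': stack = [0, 1, 2] (depth 3)
After 'gt': stack = [0, 0] (depth 2)

Answer: 2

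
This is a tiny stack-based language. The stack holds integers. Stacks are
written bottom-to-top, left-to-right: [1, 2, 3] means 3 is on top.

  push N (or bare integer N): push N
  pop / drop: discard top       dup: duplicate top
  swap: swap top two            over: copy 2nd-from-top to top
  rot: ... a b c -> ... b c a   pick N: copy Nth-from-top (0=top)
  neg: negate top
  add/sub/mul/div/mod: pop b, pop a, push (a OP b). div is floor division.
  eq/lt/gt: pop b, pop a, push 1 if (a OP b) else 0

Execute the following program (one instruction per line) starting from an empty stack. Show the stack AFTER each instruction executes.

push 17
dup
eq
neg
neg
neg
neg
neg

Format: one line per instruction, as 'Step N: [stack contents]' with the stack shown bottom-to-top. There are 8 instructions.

Step 1: [17]
Step 2: [17, 17]
Step 3: [1]
Step 4: [-1]
Step 5: [1]
Step 6: [-1]
Step 7: [1]
Step 8: [-1]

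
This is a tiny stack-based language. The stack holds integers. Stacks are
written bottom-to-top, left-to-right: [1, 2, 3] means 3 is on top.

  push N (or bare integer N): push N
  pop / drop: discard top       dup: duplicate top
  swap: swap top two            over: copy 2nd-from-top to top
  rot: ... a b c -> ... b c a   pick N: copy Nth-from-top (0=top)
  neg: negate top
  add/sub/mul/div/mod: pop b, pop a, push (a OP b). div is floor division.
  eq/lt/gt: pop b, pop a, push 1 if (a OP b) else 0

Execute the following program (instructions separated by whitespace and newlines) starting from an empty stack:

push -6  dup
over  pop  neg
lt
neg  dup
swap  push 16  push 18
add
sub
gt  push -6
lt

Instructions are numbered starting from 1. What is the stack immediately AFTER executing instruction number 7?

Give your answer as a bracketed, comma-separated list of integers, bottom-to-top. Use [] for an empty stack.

Answer: [-1]

Derivation:
Step 1 ('push -6'): [-6]
Step 2 ('dup'): [-6, -6]
Step 3 ('over'): [-6, -6, -6]
Step 4 ('pop'): [-6, -6]
Step 5 ('neg'): [-6, 6]
Step 6 ('lt'): [1]
Step 7 ('neg'): [-1]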